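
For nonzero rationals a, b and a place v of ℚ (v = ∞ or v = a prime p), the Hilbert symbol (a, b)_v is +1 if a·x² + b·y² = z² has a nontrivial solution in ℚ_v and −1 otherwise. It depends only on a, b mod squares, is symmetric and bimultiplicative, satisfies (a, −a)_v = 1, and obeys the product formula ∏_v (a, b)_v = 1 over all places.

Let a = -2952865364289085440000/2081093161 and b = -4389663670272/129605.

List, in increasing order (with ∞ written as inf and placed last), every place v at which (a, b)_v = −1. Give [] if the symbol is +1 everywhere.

Mod squares: a ≡ -1479, b ≡ -32190. Check v ∈ {∞, 2, 3, 5, 7, 13, 17, 19, 23, 29, 37}.
v=17: a=17^3·(≡15), b=17^2·(≡8) mod 17; (15|17)=+1, (8|17)=+1; (−1)^{3·2·8}·(+1)^2·(+1)^3 = +1.
v=37: a=37^2·(≡25), b=37^1·(≡14) mod 37; (25|37)=+1, (14|37)=-1; (−1)^{2·1·18}·(+1)^1·(-1)^2 = +1.
v=∞: -1479 < 0 and -32190 < 0  ⇒  (a,b)_∞ = -1.
v=13: a=13^2·(≡1), b=13^0·(≡2) mod 13; (1|13)=+1, (2|13)=-1; (−1)^{2·0·6}·(+1)^0·(-1)^2 = +1.
v=5: a=5^4·(≡1), b=5^-1·(≡3) mod 5; (1|5)=+1, (3|5)=-1; (−1)^{4·-1·2}·(+1)^-1·(-1)^4 = +1.
v=2: v_2(a)=16, v_2(b)=19; units ≡ 1, 1 (mod 8); ε·ε+αω+βω = 0·0+16·0+19·0 ≡ 0  ⇒  (a,b)_2 = +1.
v=7: a=7^-8·(≡5), b=7^-2·(≡6) mod 7; (5|7)=-1, (6|7)=-1; (−1)^{-8·-2·3}·(-1)^-2·(-1)^-8 = +1.
v=3: a=3^7·(≡2), b=3^3·(≡1) mod 3; (2|3)=-1, (1|3)=+1; (−1)^{7·3·1}·(-1)^3·(+1)^7 = +1.
v=23: a=23^0·(≡12), b=23^-2·(≡5) mod 23; (12|23)=+1, (5|23)=-1; (−1)^{0·-2·11}·(+1)^-2·(-1)^0 = +1.
v=19: a=19^-2·(≡18), b=19^0·(≡18) mod 19; (18|19)=-1, (18|19)=-1; (−1)^{-2·0·9}·(-1)^0·(-1)^-2 = +1.
v=29: a=29^1·(≡16), b=29^1·(≡12) mod 29; (16|29)=+1, (12|29)=-1; (−1)^{1·1·14}·(+1)^1·(-1)^1 = -1.
|Ram(-1479, -32190)| = 2, even; anisotropic at {29, ∞}.

[29, inf]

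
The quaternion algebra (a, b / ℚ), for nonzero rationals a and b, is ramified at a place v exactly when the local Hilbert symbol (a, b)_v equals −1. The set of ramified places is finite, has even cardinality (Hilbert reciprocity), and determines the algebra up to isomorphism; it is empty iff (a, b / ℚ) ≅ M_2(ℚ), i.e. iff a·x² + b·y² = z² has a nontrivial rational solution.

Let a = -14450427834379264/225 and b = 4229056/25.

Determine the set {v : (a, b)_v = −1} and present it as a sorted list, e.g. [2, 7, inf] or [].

Mod squares: a ≡ -34891, b ≡ 391. Check v ∈ {∞, 2, 3, 5, 7, 13, 17, 23, 37, 41}.
v=∞: -34891 < 0 and 391 > 0  ⇒  (a,b)_∞ = +1.
v=37: a=37^1·(≡14), b=37^0·(≡16) mod 37; (14|37)=-1, (16|37)=+1; (−1)^{1·0·18}·(-1)^0·(+1)^1 = +1.
v=17: a=17^2·(≡14), b=17^1·(≡3) mod 17; (14|17)=-1, (3|17)=-1; (−1)^{2·1·8}·(-1)^1·(-1)^2 = -1.
v=3: a=3^-2·(≡2), b=3^0·(≡1) mod 3; (2|3)=-1, (1|3)=+1; (−1)^{-2·0·1}·(-1)^0·(+1)^-2 = +1.
v=2: v_2(a)=10, v_2(b)=6; units ≡ 5, 7 (mod 8); ε·ε+αω+βω = 0·1+10·0+6·1 ≡ 0  ⇒  (a,b)_2 = +1.
v=13: a=13^4·(≡10), b=13^2·(≡1) mod 13; (10|13)=+1, (1|13)=+1; (−1)^{4·2·6}·(+1)^2·(+1)^4 = +1.
v=23: a=23^1·(≡8), b=23^1·(≡5) mod 23; (8|23)=+1, (5|23)=-1; (−1)^{1·1·11}·(+1)^1·(-1)^1 = +1.
v=41: a=41^1·(≡5), b=41^0·(≡11) mod 41; (5|41)=+1, (11|41)=-1; (−1)^{1·0·20}·(+1)^0·(-1)^1 = -1.
v=5: a=5^-2·(≡4), b=5^-2·(≡1) mod 5; (4|5)=+1, (1|5)=+1; (−1)^{-2·-2·2}·(+1)^-2·(+1)^-2 = +1.
v=7: a=7^2·(≡2), b=7^0·(≡5) mod 7; (2|7)=+1, (5|7)=-1; (−1)^{2·0·3}·(+1)^0·(-1)^2 = +1.
Ram(-34891, 391) = {17, 41}; no ℚ_17-point on the conic.

[17, 41]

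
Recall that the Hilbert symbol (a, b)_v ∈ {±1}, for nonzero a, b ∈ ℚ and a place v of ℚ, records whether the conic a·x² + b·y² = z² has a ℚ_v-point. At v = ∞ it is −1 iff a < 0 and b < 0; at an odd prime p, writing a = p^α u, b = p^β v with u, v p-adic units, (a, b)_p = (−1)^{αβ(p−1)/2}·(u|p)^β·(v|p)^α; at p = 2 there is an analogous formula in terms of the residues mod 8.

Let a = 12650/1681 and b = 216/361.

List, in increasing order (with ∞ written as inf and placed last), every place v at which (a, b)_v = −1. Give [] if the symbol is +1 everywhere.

[3, 11]

Mod squares: a ≡ 506, b ≡ 6. Check v ∈ {∞, 2, 3, 5, 11, 19, 23, 41}.
v=19: a=19^0·(≡8), b=19^-2·(≡7) mod 19; (8|19)=-1, (7|19)=+1; (−1)^{0·-2·9}·(-1)^-2·(+1)^0 = +1.
v=41: a=41^-2·(≡22), b=41^0·(≡14) mod 41; (22|41)=-1, (14|41)=-1; (−1)^{-2·0·20}·(-1)^0·(-1)^-2 = +1.
v=5: a=5^2·(≡1), b=5^0·(≡1) mod 5; (1|5)=+1, (1|5)=+1; (−1)^{2·0·2}·(+1)^0·(+1)^2 = +1.
v=23: a=23^1·(≡22), b=23^0·(≡2) mod 23; (22|23)=-1, (2|23)=+1; (−1)^{1·0·11}·(-1)^0·(+1)^1 = +1.
v=3: a=3^0·(≡2), b=3^3·(≡2) mod 3; (2|3)=-1, (2|3)=-1; (−1)^{0·3·1}·(-1)^3·(-1)^0 = -1.
v=2: v_2(a)=1, v_2(b)=3; units ≡ 5, 3 (mod 8); ε·ε+αω+βω = 0·1+1·1+3·1 ≡ 0  ⇒  (a,b)_2 = +1.
v=11: a=11^1·(≡8), b=11^0·(≡2) mod 11; (8|11)=-1, (2|11)=-1; (−1)^{1·0·5}·(-1)^0·(-1)^1 = -1.
v=∞: 506 > 0 and 6 > 0  ⇒  (a,b)_∞ = +1.
Ram(506, 6) = {3, 11}; no ℚ_3-point on the conic.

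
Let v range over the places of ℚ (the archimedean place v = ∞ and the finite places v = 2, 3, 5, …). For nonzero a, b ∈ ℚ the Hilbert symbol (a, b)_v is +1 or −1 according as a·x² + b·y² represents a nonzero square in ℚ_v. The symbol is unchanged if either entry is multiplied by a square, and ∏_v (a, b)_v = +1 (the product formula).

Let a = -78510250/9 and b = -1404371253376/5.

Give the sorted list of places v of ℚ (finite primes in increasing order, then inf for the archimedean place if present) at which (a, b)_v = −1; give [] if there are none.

Mod squares: a ≡ -64090, b ≡ -45696170. Check v ∈ {∞, 2, 3, 5, 7, 13, 17, 23, 29, 31}.
v=17: a=17^1·(≡8), b=17^1·(≡8) mod 17; (8|17)=+1, (8|17)=+1; (−1)^{1·1·8}·(+1)^1·(+1)^1 = +1.
v=29: a=29^1·(≡5), b=29^1·(≡10) mod 29; (5|29)=+1, (10|29)=-1; (−1)^{1·1·14}·(+1)^1·(-1)^1 = -1.
v=13: a=13^1·(≡12), b=13^1·(≡2) mod 13; (12|13)=+1, (2|13)=-1; (−1)^{1·1·6}·(+1)^1·(-1)^1 = -1.
v=23: a=23^0·(≡15), b=23^1·(≡21) mod 23; (15|23)=-1, (21|23)=-1; (−1)^{0·1·11}·(-1)^1·(-1)^0 = -1.
v=7: a=7^2·(≡4), b=7^4·(≡3) mod 7; (4|7)=+1, (3|7)=-1; (−1)^{2·4·3}·(+1)^4·(-1)^2 = +1.
v=2: v_2(a)=1, v_2(b)=7; units ≡ 3, 3 (mod 8); ε·ε+αω+βω = 1·1+1·1+7·1 ≡ 1  ⇒  (a,b)_2 = -1.
v=5: a=5^3·(≡2), b=5^-1·(≡4) mod 5; (2|5)=-1, (4|5)=+1; (−1)^{3·-1·2}·(-1)^-1·(+1)^3 = -1.
v=31: a=31^0·(≡1), b=31^1·(≡21) mod 31; (1|31)=+1, (21|31)=-1; (−1)^{0·1·15}·(+1)^1·(-1)^0 = +1.
v=∞: -64090 < 0 and -45696170 < 0  ⇒  (a,b)_∞ = -1.
v=3: a=3^-2·(≡2), b=3^0·(≡1) mod 3; (2|3)=-1, (1|3)=+1; (−1)^{-2·0·1}·(-1)^0·(+1)^-2 = +1.
|Ram(-64090, -45696170)| = 6, even; anisotropic at {2, 5, 13, 23, 29, ∞}.

[2, 5, 13, 23, 29, inf]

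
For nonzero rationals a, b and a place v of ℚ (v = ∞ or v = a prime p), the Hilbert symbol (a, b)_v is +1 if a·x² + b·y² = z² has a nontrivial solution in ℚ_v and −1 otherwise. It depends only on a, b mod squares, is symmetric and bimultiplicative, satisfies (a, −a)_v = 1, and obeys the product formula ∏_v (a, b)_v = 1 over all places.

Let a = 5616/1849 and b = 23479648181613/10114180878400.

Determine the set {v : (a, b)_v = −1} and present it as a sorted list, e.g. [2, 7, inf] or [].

[13, 17]

(a, b) ≡ (39, 12597) mod (ℚ^×)²; places V = {2, 3, 5, 13, 17, 19, 41, 43, ∞}.
(a,b)_41: α=0, u≡10; β=2, v≡20 (mod 41); (10|41)=+1, (20|41)=+1; sign (−1)^0·+1^2·+1^0 = +1.
(a,b)_∞: sgn(39)=+, sgn(12597)=+, so +1.
(a,b)_19: α=0, u≡5; β=1, v≡5 (mod 19); (5|19)=+1, (5|19)=+1; sign (−1)^0·+1^1·+1^0 = +1.
(a,b)_17: α=0, u≡7; β=1, v≡6 (mod 17); (7|17)=-1, (6|17)=-1; sign (−1)^0·-1^1·-1^0 = -1.
(a,b)_3: α=3, u≡1; β=9, v≡2 (mod 3); (1|3)=+1, (2|3)=-1; sign (−1)^1·+1^9·-1^3 = +1.
(a,b)_5: α=0, u≡4; β=-2, v≡3 (mod 5); (4|5)=+1, (3|5)=-1; sign (−1)^0·+1^-2·-1^0 = +1.
(a,b)_2: α=4, β=-6; u≡7, v≡5 (mod 8); ε(u)ε(v)=1·0, αω(v)=4·1, βω(u)=-6·0; sum ≡ 0  ⇒  +1.
(a,b)_43: α=-2, u≡26; β=-6, v≡38 (mod 43); (26|43)=-1, (38|43)=+1; sign (−1)^0·-1^-6·+1^-2 = +1.
(a,b)_13: α=1, u≡1; β=3, v≡5 (mod 13); (1|13)=+1, (5|13)=-1; sign (−1)^0·+1^3·-1^1 = -1.
(39, 12597 / ℚ) ramifies at {13, 17}: a division algebra.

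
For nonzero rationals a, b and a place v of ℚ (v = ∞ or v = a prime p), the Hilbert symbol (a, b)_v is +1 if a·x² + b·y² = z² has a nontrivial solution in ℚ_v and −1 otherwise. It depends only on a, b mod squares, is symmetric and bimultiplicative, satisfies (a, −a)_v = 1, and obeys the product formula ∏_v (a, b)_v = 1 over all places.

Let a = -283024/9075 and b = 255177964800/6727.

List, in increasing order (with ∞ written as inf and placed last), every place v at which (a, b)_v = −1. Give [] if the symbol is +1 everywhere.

(a, b) ≡ (-3, 256291) mod (ℚ^×)²; places V = {2, 3, 5, 7, 11, 19, 31, 41, 47, ∞}.
(a,b)_41: α=0, u≡38; β=1, v≡11 (mod 41); (38|41)=-1, (11|41)=-1; sign (−1)^0·-1^1·-1^0 = -1.
(a,b)_2: α=4, β=8; u≡5, v≡3 (mod 8); ε(u)ε(v)=0·1, αω(v)=4·1, βω(u)=8·1; sum ≡ 0  ⇒  +1.
(a,b)_11: α=-2, u≡8; β=2, v≡7 (mod 11); (8|11)=-1, (7|11)=-1; sign (−1)^0·-1^2·-1^-2 = +1.
(a,b)_7: α=2, u≡2; β=-1, v≡5 (mod 7); (2|7)=+1, (5|7)=-1; sign (−1)^0·+1^-1·-1^2 = +1.
(a,b)_3: α=-1, u≡2; β=2, v≡1 (mod 3); (2|3)=-1, (1|3)=+1; sign (−1)^0·-1^2·+1^-1 = +1.
(a,b)_47: α=0, u≡26; β=1, v≡6 (mod 47); (26|47)=-1, (6|47)=+1; sign (−1)^0·-1^1·+1^0 = -1.
(a,b)_19: α=2, u≡17; β=1, v≡8 (mod 19); (17|19)=+1, (8|19)=-1; sign (−1)^0·+1^1·-1^2 = +1.
(a,b)_31: α=0, u≡7; β=-2, v≡16 (mod 31); (7|31)=+1, (16|31)=+1; sign (−1)^0·+1^-2·+1^0 = +1.
(a,b)_5: α=-2, u≡2; β=2, v≡1 (mod 5); (2|5)=-1, (1|5)=+1; sign (−1)^0·-1^2·+1^-2 = +1.
(a,b)_∞: sgn(-3)=−, sgn(256291)=+, so +1.
(-3, 256291 / ℚ) ramifies at {41, 47}: a division algebra.

[41, 47]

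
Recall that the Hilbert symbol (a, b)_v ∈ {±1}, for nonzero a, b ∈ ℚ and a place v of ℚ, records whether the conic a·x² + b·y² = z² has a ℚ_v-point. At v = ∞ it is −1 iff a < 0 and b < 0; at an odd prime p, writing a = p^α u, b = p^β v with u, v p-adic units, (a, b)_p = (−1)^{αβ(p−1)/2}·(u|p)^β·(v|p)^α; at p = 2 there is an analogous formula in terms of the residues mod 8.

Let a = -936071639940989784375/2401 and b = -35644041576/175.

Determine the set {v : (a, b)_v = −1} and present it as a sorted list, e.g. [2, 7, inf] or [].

[5, inf]

Mod squares: a ≡ -55, b ≡ -182. Check v ∈ {∞, 2, 3, 5, 7, 11, 13, 17}.
v=7: a=7^-4·(≡4), b=7^-1·(≡1) mod 7; (4|7)=+1, (1|7)=+1; (−1)^{-4·-1·3}·(+1)^-1·(+1)^-4 = +1.
v=17: a=17^4·(≡2), b=17^2·(≡3) mod 17; (2|17)=+1, (3|17)=-1; (−1)^{4·2·8}·(+1)^2·(-1)^4 = +1.
v=5: a=5^5·(≡4), b=5^-2·(≡2) mod 5; (4|5)=+1, (2|5)=-1; (−1)^{5·-2·2}·(+1)^-2·(-1)^5 = -1.
v=3: a=3^2·(≡2), b=3^4·(≡1) mod 3; (2|3)=-1, (1|3)=+1; (−1)^{2·4·1}·(-1)^4·(+1)^2 = +1.
v=11: a=11^9·(≡2), b=11^4·(≡5) mod 11; (2|11)=-1, (5|11)=+1; (−1)^{9·4·5}·(-1)^4·(+1)^9 = +1.
v=2: v_2(a)=0, v_2(b)=3; units ≡ 1, 5 (mod 8); ε·ε+αω+βω = 0·0+0·1+3·0 ≡ 0  ⇒  (a,b)_2 = +1.
v=13: a=13^2·(≡4), b=13^1·(≡3) mod 13; (4|13)=+1, (3|13)=+1; (−1)^{2·1·6}·(+1)^1·(+1)^2 = +1.
v=∞: -55 < 0 and -182 < 0  ⇒  (a,b)_∞ = -1.
Ram(-55, -182) = {5, ∞}; no ℚ_5-point on the conic.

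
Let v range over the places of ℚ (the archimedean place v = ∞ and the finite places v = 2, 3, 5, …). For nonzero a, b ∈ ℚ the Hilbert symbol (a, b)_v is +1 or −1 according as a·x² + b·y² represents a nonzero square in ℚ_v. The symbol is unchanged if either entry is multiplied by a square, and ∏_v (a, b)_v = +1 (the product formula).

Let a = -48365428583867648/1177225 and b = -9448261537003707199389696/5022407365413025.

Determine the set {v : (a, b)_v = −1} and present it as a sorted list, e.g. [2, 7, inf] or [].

Mod squares: a ≡ -20213, b ≡ -254881. Check v ∈ {∞, 2, 3, 5, 7, 11, 17, 29, 31, 41, 43, 47}.
v=29: a=29^1·(≡16), b=29^1·(≡26) mod 29; (16|29)=+1, (26|29)=-1; (−1)^{1·1·14}·(+1)^1·(-1)^1 = -1.
v=2: v_2(a)=8, v_2(b)=18; units ≡ 3, 7 (mod 8); ε·ε+αω+βω = 1·1+8·0+18·1 ≡ 1  ⇒  (a,b)_2 = -1.
v=5: a=5^-2·(≡3), b=5^-2·(≡4) mod 5; (3|5)=-1, (4|5)=+1; (−1)^{-2·-2·2}·(-1)^-2·(+1)^-2 = +1.
v=43: a=43^0·(≡35), b=43^-2·(≡38) mod 43; (35|43)=+1, (38|43)=+1; (−1)^{0·-2·21}·(+1)^-2·(+1)^0 = +1.
v=∞: -20213 < 0 and -254881 < 0  ⇒  (a,b)_∞ = -1.
v=31: a=31^-2·(≡12), b=31^-4·(≡19) mod 31; (12|31)=-1, (19|31)=+1; (−1)^{-2·-4·15}·(-1)^-4·(+1)^-2 = +1.
v=3: a=3^0·(≡1), b=3^2·(≡2) mod 3; (1|3)=+1, (2|3)=-1; (−1)^{0·2·1}·(+1)^2·(-1)^0 = +1.
v=47: a=47^2·(≡20), b=47^3·(≡33) mod 47; (20|47)=-1, (33|47)=-1; (−1)^{2·3·23}·(-1)^3·(-1)^2 = -1.
v=17: a=17^3·(≡9), b=17^3·(≡13) mod 17; (9|17)=+1, (13|17)=+1; (−1)^{3·3·8}·(+1)^3·(+1)^3 = +1.
v=7: a=7^-2·(≡6), b=7^-6·(≡5) mod 7; (6|7)=-1, (5|7)=-1; (−1)^{-2·-6·3}·(-1)^-6·(-1)^-2 = +1.
v=41: a=41^1·(≡32), b=41^2·(≡1) mod 41; (32|41)=+1, (1|41)=+1; (−1)^{1·2·20}·(+1)^2·(+1)^1 = +1.
v=11: a=11^4·(≡4), b=11^5·(≡6) mod 11; (4|11)=+1, (6|11)=-1; (−1)^{4·5·5}·(+1)^5·(-1)^4 = +1.
(-20213, -254881 / ℚ) ramifies at {2, 29, 47, ∞}: a division algebra.

[2, 29, 47, inf]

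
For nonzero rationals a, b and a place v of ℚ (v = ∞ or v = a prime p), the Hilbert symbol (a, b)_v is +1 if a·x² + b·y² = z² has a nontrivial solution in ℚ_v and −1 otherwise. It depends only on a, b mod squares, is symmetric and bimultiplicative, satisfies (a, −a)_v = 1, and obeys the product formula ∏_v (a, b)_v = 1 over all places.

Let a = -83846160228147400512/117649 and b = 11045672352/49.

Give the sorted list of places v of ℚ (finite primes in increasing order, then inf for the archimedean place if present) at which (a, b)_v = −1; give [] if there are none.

Mod squares: a ≡ -253, b ≡ 858. Check v ∈ {∞, 2, 3, 7, 11, 13, 17, 23}.
v=23: a=23^3·(≡1), b=23^2·(≡20) mod 23; (1|23)=+1, (20|23)=-1; (−1)^{3·2·11}·(+1)^2·(-1)^3 = -1.
v=3: a=3^4·(≡2), b=3^3·(≡1) mod 3; (2|3)=-1, (1|3)=+1; (−1)^{4·3·1}·(-1)^3·(+1)^4 = -1.
v=7: a=7^-6·(≡5), b=7^-2·(≡1) mod 7; (5|7)=-1, (1|7)=+1; (−1)^{-6·-2·3}·(-1)^-2·(+1)^-6 = +1.
v=13: a=13^4·(≡11), b=13^3·(≡10) mod 13; (11|13)=-1, (10|13)=+1; (−1)^{4·3·6}·(-1)^3·(+1)^4 = -1.
v=17: a=17^2·(≡2), b=17^0·(≡13) mod 17; (2|17)=+1, (13|17)=+1; (−1)^{2·0·8}·(+1)^0·(+1)^2 = +1.
v=2: v_2(a)=6, v_2(b)=5; units ≡ 3, 5 (mod 8); ε·ε+αω+βω = 1·0+6·1+5·1 ≡ 1  ⇒  (a,b)_2 = -1.
v=∞: -253 < 0 and 858 > 0  ⇒  (a,b)_∞ = +1.
v=11: a=11^5·(≡8), b=11^1·(≡3) mod 11; (8|11)=-1, (3|11)=+1; (−1)^{5·1·5}·(-1)^1·(+1)^5 = +1.
|Ram(-253, 858)| = 4, even; anisotropic at {2, 3, 13, 23}.

[2, 3, 13, 23]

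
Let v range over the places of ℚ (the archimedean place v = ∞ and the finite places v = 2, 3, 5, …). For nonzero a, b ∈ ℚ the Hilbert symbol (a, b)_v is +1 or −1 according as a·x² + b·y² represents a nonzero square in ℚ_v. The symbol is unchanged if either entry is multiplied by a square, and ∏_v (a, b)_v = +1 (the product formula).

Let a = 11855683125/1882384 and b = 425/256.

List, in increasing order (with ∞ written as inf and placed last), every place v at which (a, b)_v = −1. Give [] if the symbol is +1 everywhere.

(a, b) ≡ (7293, 17) mod (ℚ^×)²; places V = {2, 3, 5, 7, 11, 13, 17, ∞}.
(a,b)_2: α=-4, β=-8; u≡5, v≡1 (mod 8); ε(u)ε(v)=0·0, αω(v)=-4·0, βω(u)=-8·1; sum ≡ 0  ⇒  +1.
(a,b)_5: α=4, u≡2; β=2, v≡2 (mod 5); (2|5)=-1, (2|5)=-1; sign (−1)^0·-1^2·-1^4 = +1.
(a,b)_13: α=1, u≡8; β=0, v≡1 (mod 13); (8|13)=-1, (1|13)=+1; sign (−1)^0·-1^0·+1^1 = +1.
(a,b)_7: α=-6, u≡3; β=0, v≡3 (mod 7); (3|7)=-1, (3|7)=-1; sign (−1)^0·-1^0·-1^-6 = +1.
(a,b)_17: α=3, u≡16; β=1, v≡8 (mod 17); (16|17)=+1, (8|17)=+1; sign (−1)^0·+1^1·+1^3 = +1.
(a,b)_11: α=1, u≡4; β=0, v≡6 (mod 11); (4|11)=+1, (6|11)=-1; sign (−1)^0·+1^0·-1^1 = -1.
(a,b)_∞: sgn(7293)=+, sgn(17)=+, so +1.
(a,b)_3: α=3, u≡1; β=0, v≡2 (mod 3); (1|3)=+1, (2|3)=-1; sign (−1)^0·+1^0·-1^3 = -1.
Ram(7293, 17) = {3, 11}; no ℚ_3-point on the conic.

[3, 11]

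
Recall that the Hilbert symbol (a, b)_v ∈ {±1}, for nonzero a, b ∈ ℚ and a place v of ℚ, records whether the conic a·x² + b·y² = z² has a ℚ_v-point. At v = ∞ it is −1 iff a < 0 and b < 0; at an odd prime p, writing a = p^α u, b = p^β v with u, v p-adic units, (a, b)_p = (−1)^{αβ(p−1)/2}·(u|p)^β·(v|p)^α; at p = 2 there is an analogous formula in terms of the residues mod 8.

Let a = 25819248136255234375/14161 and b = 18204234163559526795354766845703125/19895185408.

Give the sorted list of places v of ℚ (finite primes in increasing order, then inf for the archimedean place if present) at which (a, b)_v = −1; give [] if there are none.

Mod squares: a ≡ 82615, b ≡ 228459. Check v ∈ {∞, 2, 3, 5, 7, 11, 13, 17, 23, 31, 41, 43}.
v=11: a=11^2·(≡3), b=11^1·(≡9) mod 11; (3|11)=+1, (9|11)=+1; (−1)^{2·1·5}·(+1)^1·(+1)^2 = +1.
v=5: a=5^7·(≡2), b=5^16·(≡4) mod 5; (2|5)=-1, (4|5)=+1; (−1)^{7·16·2}·(-1)^16·(+1)^7 = +1.
v=23: a=23^2·(≡14), b=23^3·(≡21) mod 23; (14|23)=-1, (21|23)=-1; (−1)^{2·3·11}·(-1)^3·(-1)^2 = -1.
v=∞: 82615 > 0 and 228459 > 0  ⇒  (a,b)_∞ = +1.
v=17: a=17^-2·(≡12), b=17^-2·(≡16) mod 17; (12|17)=-1, (16|17)=+1; (−1)^{-2·-2·8}·(-1)^-2·(+1)^-2 = +1.
v=31: a=31^1·(≡30), b=31^2·(≡18) mod 31; (30|31)=-1, (18|31)=+1; (−1)^{1·2·15}·(-1)^2·(+1)^1 = +1.
v=13: a=13^3·(≡2), b=13^4·(≡1) mod 13; (2|13)=-1, (1|13)=+1; (−1)^{3·4·6}·(-1)^4·(+1)^3 = +1.
v=41: a=41^1·(≡35), b=41^2·(≡30) mod 41; (35|41)=-1, (30|41)=-1; (−1)^{1·2·20}·(-1)^2·(-1)^1 = -1.
v=2: v_2(a)=0, v_2(b)=-12; units ≡ 7, 3 (mod 8); ε·ε+αω+βω = 1·1+0·1+-12·0 ≡ 1  ⇒  (a,b)_2 = -1.
v=3: a=3^0·(≡1), b=3^5·(≡1) mod 3; (1|3)=+1, (1|3)=+1; (−1)^{0·5·1}·(+1)^5·(+1)^0 = +1.
v=7: a=7^-2·(≡4), b=7^-5·(≡5) mod 7; (4|7)=+1, (5|7)=-1; (−1)^{-2·-5·3}·(+1)^-5·(-1)^-2 = +1.
v=43: a=43^2·(≡28), b=43^3·(≡13) mod 43; (28|43)=-1, (13|43)=+1; (−1)^{2·3·21}·(-1)^3·(+1)^2 = -1.
|Ram(82615, 228459)| = 4, even; anisotropic at {2, 23, 41, 43}.

[2, 23, 41, 43]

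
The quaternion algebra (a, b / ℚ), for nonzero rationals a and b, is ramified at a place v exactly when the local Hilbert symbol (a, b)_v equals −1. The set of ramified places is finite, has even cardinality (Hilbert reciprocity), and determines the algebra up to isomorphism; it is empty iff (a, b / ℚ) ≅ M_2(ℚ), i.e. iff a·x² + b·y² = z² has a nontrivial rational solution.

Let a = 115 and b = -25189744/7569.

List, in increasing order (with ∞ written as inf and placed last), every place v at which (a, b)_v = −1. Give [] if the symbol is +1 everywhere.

Mod squares: a ≡ 115, b ≡ -1574359. Check v ∈ {∞, 2, 3, 5, 19, 23, 29, 41, 43, 47}.
v=2: v_2(a)=0, v_2(b)=4; units ≡ 3, 1 (mod 8); ε·ε+αω+βω = 1·0+0·0+4·1 ≡ 0  ⇒  (a,b)_2 = +1.
v=29: a=29^0·(≡28), b=29^-2·(≡23) mod 29; (28|29)=+1, (23|29)=+1; (−1)^{0·-2·14}·(+1)^-2·(+1)^0 = +1.
v=23: a=23^1·(≡5), b=23^0·(≡20) mod 23; (5|23)=-1, (20|23)=-1; (−1)^{1·0·11}·(-1)^0·(-1)^1 = -1.
v=41: a=41^0·(≡33), b=41^1·(≡23) mod 41; (33|41)=+1, (23|41)=+1; (−1)^{0·1·20}·(+1)^1·(+1)^0 = +1.
v=43: a=43^0·(≡29), b=43^1·(≡24) mod 43; (29|43)=-1, (24|43)=+1; (−1)^{0·1·21}·(-1)^1·(+1)^0 = -1.
v=47: a=47^0·(≡21), b=47^1·(≡18) mod 47; (21|47)=+1, (18|47)=+1; (−1)^{0·1·23}·(+1)^1·(+1)^0 = +1.
v=3: a=3^0·(≡1), b=3^-2·(≡2) mod 3; (1|3)=+1, (2|3)=-1; (−1)^{0·-2·1}·(+1)^-2·(-1)^0 = +1.
v=∞: 115 > 0 and -1574359 < 0  ⇒  (a,b)_∞ = +1.
v=19: a=19^0·(≡1), b=19^1·(≡9) mod 19; (1|19)=+1, (9|19)=+1; (−1)^{0·1·9}·(+1)^1·(+1)^0 = +1.
v=5: a=5^1·(≡3), b=5^0·(≡4) mod 5; (3|5)=-1, (4|5)=+1; (−1)^{1·0·2}·(-1)^0·(+1)^1 = +1.
(115, -1574359 / ℚ) ramifies at {23, 43}: a division algebra.

[23, 43]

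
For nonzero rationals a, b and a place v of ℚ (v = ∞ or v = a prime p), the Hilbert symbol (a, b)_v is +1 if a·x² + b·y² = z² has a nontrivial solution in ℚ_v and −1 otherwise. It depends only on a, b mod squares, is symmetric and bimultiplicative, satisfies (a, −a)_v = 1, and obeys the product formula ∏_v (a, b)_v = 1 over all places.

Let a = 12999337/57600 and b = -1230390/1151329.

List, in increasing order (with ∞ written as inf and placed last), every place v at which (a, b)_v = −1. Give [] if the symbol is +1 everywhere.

Mod squares: a ≡ 15457, b ≡ -310. Check v ∈ {∞, 2, 3, 5, 7, 13, 29, 31, 37, 41}.
v=31: a=31^0·(≡7), b=31^1·(≡15) mod 31; (7|31)=+1, (15|31)=-1; (−1)^{0·1·15}·(+1)^1·(-1)^0 = +1.
v=∞: 15457 > 0 and -310 < 0  ⇒  (a,b)_∞ = +1.
v=3: a=3^-2·(≡1), b=3^4·(≡2) mod 3; (1|3)=+1, (2|3)=-1; (−1)^{-2·4·1}·(+1)^4·(-1)^-2 = +1.
v=41: a=41^1·(≡32), b=41^0·(≡23) mod 41; (32|41)=+1, (23|41)=+1; (−1)^{1·0·20}·(+1)^0·(+1)^1 = +1.
v=13: a=13^1·(≡8), b=13^0·(≡6) mod 13; (8|13)=-1, (6|13)=-1; (−1)^{1·0·6}·(-1)^0·(-1)^1 = -1.
v=37: a=37^0·(≡27), b=37^-2·(≡14) mod 37; (27|37)=+1, (14|37)=-1; (−1)^{0·-2·18}·(+1)^-2·(-1)^0 = +1.
v=5: a=5^-2·(≡3), b=5^1·(≡3) mod 5; (3|5)=-1, (3|5)=-1; (−1)^{-2·1·2}·(-1)^1·(-1)^-2 = -1.
v=2: v_2(a)=-8, v_2(b)=1; units ≡ 1, 5 (mod 8); ε·ε+αω+βω = 0·0+-8·1+1·0 ≡ 0  ⇒  (a,b)_2 = +1.
v=7: a=7^0·(≡2), b=7^2·(≡5) mod 7; (2|7)=+1, (5|7)=-1; (−1)^{0·2·3}·(+1)^2·(-1)^0 = +1.
v=29: a=29^3·(≡26), b=29^-2·(≡23) mod 29; (26|29)=-1, (23|29)=+1; (−1)^{3·-2·14}·(-1)^-2·(+1)^3 = +1.
Ram(15457, -310) = {5, 13}; no ℚ_5-point on the conic.

[5, 13]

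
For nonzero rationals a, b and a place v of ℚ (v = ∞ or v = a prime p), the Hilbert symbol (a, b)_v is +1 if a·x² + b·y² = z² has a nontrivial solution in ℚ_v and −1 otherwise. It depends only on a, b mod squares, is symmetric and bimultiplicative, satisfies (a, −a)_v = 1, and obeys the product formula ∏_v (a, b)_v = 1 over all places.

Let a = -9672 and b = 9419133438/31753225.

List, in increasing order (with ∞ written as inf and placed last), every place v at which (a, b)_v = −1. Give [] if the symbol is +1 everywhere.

(a, b) ≡ (-2418, 78) mod (ℚ^×)²; places V = {2, 3, 5, 7, 11, 13, 23, 31, 37, ∞}.
(a,b)_11: α=0, u≡8; β=2, v≡9 (mod 11); (8|11)=-1, (9|11)=+1; sign (−1)^0·-1^2·+1^0 = +1.
(a,b)_5: α=0, u≡3; β=-2, v≡2 (mod 5); (3|5)=-1, (2|5)=-1; sign (−1)^0·-1^-2·-1^0 = +1.
(a,b)_2: α=3, β=1; u≡7, v≡7 (mod 8); ε(u)ε(v)=1·1, αω(v)=3·0, βω(u)=1·0; sum ≡ 1  ⇒  -1.
(a,b)_37: α=0, u≡22; β=2, v≡30 (mod 37); (22|37)=-1, (30|37)=+1; sign (−1)^0·-1^2·+1^0 = +1.
(a,b)_31: α=1, u≡29; β=0, v≡14 (mod 31); (29|31)=-1, (14|31)=+1; sign (−1)^0·-1^0·+1^1 = +1.
(a,b)_13: α=1, u≡10; β=1, v≡7 (mod 13); (10|13)=+1, (7|13)=-1; sign (−1)^0·+1^1·-1^1 = -1.
(a,b)_∞: sgn(-2418)=−, sgn(78)=+, so +1.
(a,b)_7: α=0, u≡2; β=-4, v≡4 (mod 7); (2|7)=+1, (4|7)=+1; sign (−1)^0·+1^-4·+1^0 = +1.
(a,b)_23: α=0, u≡11; β=-2, v≡1 (mod 23); (11|23)=-1, (1|23)=+1; sign (−1)^0·-1^-2·+1^0 = +1.
(a,b)_3: α=1, u≡1; β=7, v≡2 (mod 3); (1|3)=+1, (2|3)=-1; sign (−1)^1·+1^7·-1^1 = +1.
|Ram(-2418, 78)| = 2, even; anisotropic at {2, 13}.

[2, 13]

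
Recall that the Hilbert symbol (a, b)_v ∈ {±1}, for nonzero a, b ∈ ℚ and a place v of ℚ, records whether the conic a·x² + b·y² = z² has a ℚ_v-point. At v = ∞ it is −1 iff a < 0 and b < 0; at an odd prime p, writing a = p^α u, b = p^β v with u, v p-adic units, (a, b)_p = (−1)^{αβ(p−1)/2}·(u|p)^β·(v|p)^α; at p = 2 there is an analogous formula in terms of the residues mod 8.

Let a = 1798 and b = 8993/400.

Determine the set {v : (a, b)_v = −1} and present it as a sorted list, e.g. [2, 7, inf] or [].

[29, 31]

(a, b) ≡ (1798, 17) mod (ℚ^×)²; places V = {2, 5, 17, 23, 29, 31, ∞}.
(a,b)_29: α=1, u≡4; β=0, v≡14 (mod 29); (4|29)=+1, (14|29)=-1; sign (−1)^0·+1^0·-1^1 = -1.
(a,b)_23: α=0, u≡4; β=2, v≡7 (mod 23); (4|23)=+1, (7|23)=-1; sign (−1)^0·+1^2·-1^0 = +1.
(a,b)_5: α=0, u≡3; β=-2, v≡3 (mod 5); (3|5)=-1, (3|5)=-1; sign (−1)^0·-1^-2·-1^0 = +1.
(a,b)_∞: sgn(1798)=+, sgn(17)=+, so +1.
(a,b)_2: α=1, β=-4; u≡3, v≡1 (mod 8); ε(u)ε(v)=1·0, αω(v)=1·0, βω(u)=-4·1; sum ≡ 0  ⇒  +1.
(a,b)_17: α=0, u≡13; β=1, v≡4 (mod 17); (13|17)=+1, (4|17)=+1; sign (−1)^0·+1^1·+1^0 = +1.
(a,b)_31: α=1, u≡27; β=0, v≡30 (mod 31); (27|31)=-1, (30|31)=-1; sign (−1)^0·-1^0·-1^1 = -1.
|Ram(1798, 17)| = 2, even; anisotropic at {29, 31}.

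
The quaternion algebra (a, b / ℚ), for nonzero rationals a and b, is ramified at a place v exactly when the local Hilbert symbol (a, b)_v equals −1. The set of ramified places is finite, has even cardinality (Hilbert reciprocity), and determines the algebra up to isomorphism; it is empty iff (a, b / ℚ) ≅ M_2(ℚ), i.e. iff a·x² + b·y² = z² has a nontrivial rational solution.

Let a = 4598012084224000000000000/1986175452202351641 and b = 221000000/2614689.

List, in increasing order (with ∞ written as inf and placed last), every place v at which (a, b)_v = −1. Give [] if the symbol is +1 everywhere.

Mod squares: a ≡ 34, b ≡ 221. Check v ∈ {∞, 2, 3, 5, 7, 11, 13, 17}.
v=∞: 34 > 0 and 221 > 0  ⇒  (a,b)_∞ = +1.
v=17: a=17^3·(≡13), b=17^1·(≡8) mod 17; (13|17)=+1, (8|17)=+1; (−1)^{3·1·8}·(+1)^1·(+1)^3 = +1.
v=11: a=11^-6·(≡1), b=11^-2·(≡9) mod 11; (1|11)=+1, (9|11)=+1; (−1)^{-6·-2·5}·(+1)^-2·(+1)^-6 = +1.
v=13: a=13^4·(≡7), b=13^1·(≡9) mod 13; (7|13)=-1, (9|13)=+1; (−1)^{4·1·6}·(-1)^1·(+1)^4 = -1.
v=3: a=3^-4·(≡1), b=3^-2·(≡2) mod 3; (1|3)=+1, (2|3)=-1; (−1)^{-4·-2·1}·(+1)^-2·(-1)^-4 = +1.
v=5: a=5^12·(≡4), b=5^6·(≡1) mod 5; (4|5)=+1, (1|5)=+1; (−1)^{12·6·2}·(+1)^6·(+1)^12 = +1.
v=2: v_2(a)=27, v_2(b)=6; units ≡ 1, 5 (mod 8); ε·ε+αω+βω = 0·0+27·1+6·0 ≡ 1  ⇒  (a,b)_2 = -1.
v=7: a=7^-12·(≡5), b=7^-4·(≡1) mod 7; (5|7)=-1, (1|7)=+1; (−1)^{-12·-4·3}·(-1)^-4·(+1)^-12 = +1.
Ram(34, 221) = {2, 13}; no ℚ_2-point on the conic.

[2, 13]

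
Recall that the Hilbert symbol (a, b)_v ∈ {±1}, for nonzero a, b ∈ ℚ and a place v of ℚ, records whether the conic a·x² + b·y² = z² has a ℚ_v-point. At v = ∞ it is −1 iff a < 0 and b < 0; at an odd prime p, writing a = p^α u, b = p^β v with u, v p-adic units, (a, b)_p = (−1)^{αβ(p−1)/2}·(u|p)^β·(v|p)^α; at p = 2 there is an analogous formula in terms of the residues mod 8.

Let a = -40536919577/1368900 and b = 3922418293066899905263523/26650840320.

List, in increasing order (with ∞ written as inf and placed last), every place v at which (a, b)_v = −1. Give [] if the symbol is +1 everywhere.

Mod squares: a ≡ -827284073, b ≡ 11935. Check v ∈ {∞, 2, 3, 5, 7, 11, 13, 17, 19, 29, 31, 37}.
v=∞: -827284073 < 0 and 11935 > 0  ⇒  (a,b)_∞ = +1.
v=2: v_2(a)=-2, v_2(b)=-8; units ≡ 7, 7 (mod 8); ε·ε+αω+βω = 1·1+-2·0+-8·0 ≡ 1  ⇒  (a,b)_2 = -1.
v=31: a=31^1·(≡11), b=31^3·(≡27) mod 31; (11|31)=-1, (27|31)=-1; (−1)^{1·3·15}·(-1)^3·(-1)^1 = -1.
v=17: a=17^1·(≡10), b=17^2·(≡8) mod 17; (10|17)=-1, (8|17)=+1; (−1)^{1·2·8}·(-1)^2·(+1)^1 = +1.
v=13: a=13^-2·(≡2), b=13^-4·(≡1) mod 13; (2|13)=-1, (1|13)=+1; (−1)^{-2·-4·6}·(-1)^-4·(+1)^-2 = +1.
v=11: a=11^1·(≡6), b=11^3·(≡10) mod 11; (6|11)=-1, (10|11)=-1; (−1)^{1·3·5}·(-1)^3·(-1)^1 = -1.
v=19: a=19^1·(≡11), b=19^2·(≡2) mod 19; (11|19)=+1, (2|19)=-1; (−1)^{1·2·9}·(+1)^2·(-1)^1 = -1.
v=37: a=37^1·(≡27), b=37^2·(≡33) mod 37; (27|37)=+1, (33|37)=+1; (−1)^{1·2·18}·(+1)^2·(+1)^1 = +1.
v=5: a=5^-2·(≡3), b=5^-1·(≡2) mod 5; (3|5)=-1, (2|5)=-1; (−1)^{-2·-1·2}·(-1)^-1·(-1)^-2 = -1.
v=3: a=3^-4·(≡1), b=3^-6·(≡1) mod 3; (1|3)=+1, (1|3)=+1; (−1)^{-4·-6·1}·(+1)^-6·(+1)^-4 = +1.
v=7: a=7^3·(≡4), b=7^7·(≡4) mod 7; (4|7)=+1, (4|7)=+1; (−1)^{3·7·3}·(+1)^7·(+1)^3 = -1.
v=29: a=29^1·(≡12), b=29^2·(≡7) mod 29; (12|29)=-1, (7|29)=+1; (−1)^{1·2·14}·(-1)^2·(+1)^1 = +1.
(-827284073, 11935 / ℚ) ramifies at {2, 5, 7, 11, 19, 31}: a division algebra.

[2, 5, 7, 11, 19, 31]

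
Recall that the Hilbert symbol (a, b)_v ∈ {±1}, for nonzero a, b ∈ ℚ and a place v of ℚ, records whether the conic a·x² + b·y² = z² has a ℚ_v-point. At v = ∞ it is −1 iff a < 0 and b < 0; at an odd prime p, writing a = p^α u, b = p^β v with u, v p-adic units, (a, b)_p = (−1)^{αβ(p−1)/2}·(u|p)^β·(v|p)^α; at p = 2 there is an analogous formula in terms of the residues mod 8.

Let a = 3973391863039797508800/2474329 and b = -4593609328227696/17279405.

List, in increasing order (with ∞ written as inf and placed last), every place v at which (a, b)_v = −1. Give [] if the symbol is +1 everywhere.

[5, 23, 29, 43]

Mod squares: a ≡ 43, b ≡ -443555. Check v ∈ {∞, 2, 3, 5, 7, 11, 13, 19, 23, 29, 43}.
v=7: a=7^4·(≡1), b=7^5·(≡5) mod 7; (1|7)=+1, (5|7)=-1; (−1)^{4·5·3}·(+1)^5·(-1)^4 = +1.
v=3: a=3^4·(≡1), b=3^6·(≡1) mod 3; (1|3)=+1, (1|3)=+1; (−1)^{4·6·1}·(+1)^6·(+1)^4 = +1.
v=29: a=29^2·(≡10), b=29^1·(≡26) mod 29; (10|29)=-1, (26|29)=-1; (−1)^{2·1·14}·(-1)^1·(-1)^2 = -1.
v=43: a=43^3·(≡11), b=43^2·(≡28) mod 43; (11|43)=+1, (28|43)=-1; (−1)^{3·2·21}·(+1)^2·(-1)^3 = -1.
v=5: a=5^2·(≡3), b=5^-1·(≡4) mod 5; (3|5)=-1, (4|5)=+1; (−1)^{2·-1·2}·(-1)^-1·(+1)^2 = -1.
v=∞: 43 > 0 and -443555 < 0  ⇒  (a,b)_∞ = +1.
v=11: a=11^-4·(≡7), b=11^-2·(≡5) mod 11; (7|11)=-1, (5|11)=+1; (−1)^{-4·-2·5}·(-1)^-2·(+1)^-4 = +1.
v=13: a=13^-2·(≡3), b=13^-4·(≡6) mod 13; (3|13)=+1, (6|13)=-1; (−1)^{-2·-4·6}·(+1)^-4·(-1)^-2 = +1.
v=19: a=19^2·(≡5), b=19^1·(≡16) mod 19; (5|19)=+1, (16|19)=+1; (−1)^{2·1·9}·(+1)^1·(+1)^2 = +1.
v=2: v_2(a)=6, v_2(b)=4; units ≡ 3, 5 (mod 8); ε·ε+αω+βω = 1·0+6·1+4·1 ≡ 0  ⇒  (a,b)_2 = +1.
v=23: a=23^2·(≡15), b=23^1·(≡2) mod 23; (15|23)=-1, (2|23)=+1; (−1)^{2·1·11}·(-1)^1·(+1)^2 = -1.
Ram(43, -443555) = {5, 23, 29, 43}; no ℚ_5-point on the conic.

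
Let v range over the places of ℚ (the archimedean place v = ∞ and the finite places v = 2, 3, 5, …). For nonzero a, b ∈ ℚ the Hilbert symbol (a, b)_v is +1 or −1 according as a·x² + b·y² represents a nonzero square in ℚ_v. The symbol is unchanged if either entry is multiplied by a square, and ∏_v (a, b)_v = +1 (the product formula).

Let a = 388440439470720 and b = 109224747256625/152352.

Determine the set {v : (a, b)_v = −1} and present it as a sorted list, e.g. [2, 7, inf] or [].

[2, 13]

Mod squares: a ≡ 2730, b ≡ 130. Check v ∈ {∞, 2, 3, 5, 7, 11, 13, 23, 31, 37}.
v=11: a=11^0·(≡10), b=11^2·(≡9) mod 11; (10|11)=-1, (9|11)=+1; (−1)^{0·2·5}·(-1)^2·(+1)^0 = +1.
v=2: v_2(a)=7, v_2(b)=-5; units ≡ 5, 1 (mod 8); ε·ε+αω+βω = 0·0+7·0+-5·1 ≡ 1  ⇒  (a,b)_2 = -1.
v=13: a=13^5·(≡6), b=13^3·(≡12) mod 13; (6|13)=-1, (12|13)=+1; (−1)^{5·3·6}·(-1)^3·(+1)^5 = -1.
v=7: a=7^1·(≡5), b=7^4·(≡2) mod 7; (5|7)=-1, (2|7)=+1; (−1)^{1·4·3}·(-1)^4·(+1)^1 = +1.
v=23: a=23^0·(≡12), b=23^-2·(≡17) mod 23; (12|23)=+1, (17|23)=-1; (−1)^{0·-2·11}·(+1)^-2·(-1)^0 = +1.
v=37: a=37^0·(≡15), b=37^2·(≡5) mod 37; (15|37)=-1, (5|37)=-1; (−1)^{0·2·18}·(-1)^2·(-1)^0 = +1.
v=∞: 2730 > 0 and 130 > 0  ⇒  (a,b)_∞ = +1.
v=3: a=3^5·(≡1), b=3^-2·(≡1) mod 3; (1|3)=+1, (1|3)=+1; (−1)^{5·-2·1}·(+1)^-2·(+1)^5 = +1.
v=31: a=31^2·(≡16), b=31^0·(≡26) mod 31; (16|31)=+1, (26|31)=-1; (−1)^{2·0·15}·(+1)^0·(-1)^2 = +1.
v=5: a=5^1·(≡4), b=5^3·(≡4) mod 5; (4|5)=+1, (4|5)=+1; (−1)^{1·3·2}·(+1)^3·(+1)^1 = +1.
|Ram(2730, 130)| = 2, even; anisotropic at {2, 13}.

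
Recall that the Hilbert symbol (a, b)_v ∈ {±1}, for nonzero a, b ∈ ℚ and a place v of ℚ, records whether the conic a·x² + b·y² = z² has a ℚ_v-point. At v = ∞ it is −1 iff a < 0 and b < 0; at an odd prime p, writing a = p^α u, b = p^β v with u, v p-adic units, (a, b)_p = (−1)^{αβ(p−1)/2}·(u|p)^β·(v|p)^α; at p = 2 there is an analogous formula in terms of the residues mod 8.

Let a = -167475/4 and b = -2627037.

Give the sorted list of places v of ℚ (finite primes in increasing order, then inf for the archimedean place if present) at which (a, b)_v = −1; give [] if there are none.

Mod squares: a ≡ -6699, b ≡ -5957. Check v ∈ {∞, 2, 3, 5, 7, 11, 23, 29, 37}.
v=2: v_2(a)=-2, v_2(b)=0; units ≡ 5, 3 (mod 8); ε·ε+αω+βω = 0·1+-2·1+0·1 ≡ 0  ⇒  (a,b)_2 = +1.
v=11: a=11^1·(≡8), b=11^0·(≡5) mod 11; (8|11)=-1, (5|11)=+1; (−1)^{1·0·5}·(-1)^0·(+1)^1 = +1.
v=3: a=3^1·(≡2), b=3^2·(≡1) mod 3; (2|3)=-1, (1|3)=+1; (−1)^{1·2·1}·(-1)^2·(+1)^1 = +1.
v=7: a=7^1·(≡2), b=7^3·(≡6) mod 7; (2|7)=+1, (6|7)=-1; (−1)^{1·3·3}·(+1)^3·(-1)^1 = +1.
v=29: a=29^1·(≡28), b=29^0·(≡15) mod 29; (28|29)=+1, (15|29)=-1; (−1)^{1·0·14}·(+1)^0·(-1)^1 = -1.
v=5: a=5^2·(≡4), b=5^0·(≡3) mod 5; (4|5)=+1, (3|5)=-1; (−1)^{2·0·2}·(+1)^0·(-1)^2 = +1.
v=23: a=23^0·(≡20), b=23^1·(≡22) mod 23; (20|23)=-1, (22|23)=-1; (−1)^{0·1·11}·(-1)^1·(-1)^0 = -1.
v=∞: -6699 < 0 and -5957 < 0  ⇒  (a,b)_∞ = -1.
v=37: a=37^0·(≡6), b=37^1·(≡2) mod 37; (6|37)=-1, (2|37)=-1; (−1)^{0·1·18}·(-1)^1·(-1)^0 = -1.
Ram(-6699, -5957) = {23, 29, 37, ∞}; no ℚ_23-point on the conic.

[23, 29, 37, inf]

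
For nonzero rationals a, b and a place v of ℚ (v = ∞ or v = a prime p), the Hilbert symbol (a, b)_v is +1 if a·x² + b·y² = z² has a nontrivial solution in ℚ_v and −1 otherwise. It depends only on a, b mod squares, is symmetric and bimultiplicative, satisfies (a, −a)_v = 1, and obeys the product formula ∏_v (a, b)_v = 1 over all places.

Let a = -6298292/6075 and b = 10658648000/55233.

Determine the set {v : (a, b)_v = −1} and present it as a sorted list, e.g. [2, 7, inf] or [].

[11, 17]

Mod squares: a ≡ -231, b ≡ 7735. Check v ∈ {∞, 2, 3, 5, 7, 11, 13, 17, 19}.
v=17: a=17^0·(≡12), b=17^-1·(≡1) mod 17; (12|17)=-1, (1|17)=+1; (−1)^{0·-1·8}·(-1)^-1·(+1)^0 = -1.
v=7: a=7^1·(≡4), b=7^1·(≡6) mod 7; (4|7)=+1, (6|7)=-1; (−1)^{1·1·3}·(+1)^1·(-1)^1 = +1.
v=2: v_2(a)=2, v_2(b)=6; units ≡ 1, 7 (mod 8); ε·ε+αω+βω = 0·1+2·0+6·0 ≡ 0  ⇒  (a,b)_2 = +1.
v=19: a=19^0·(≡4), b=19^-2·(≡13) mod 19; (4|19)=+1, (13|19)=-1; (−1)^{0·-2·9}·(+1)^-2·(-1)^0 = +1.
v=∞: -231 < 0 and 7735 > 0  ⇒  (a,b)_∞ = +1.
v=11: a=11^3·(≡3), b=11^4·(≡10) mod 11; (3|11)=+1, (10|11)=-1; (−1)^{3·4·5}·(+1)^4·(-1)^3 = -1.
v=13: a=13^2·(≡4), b=13^1·(≡3) mod 13; (4|13)=+1, (3|13)=+1; (−1)^{2·1·6}·(+1)^1·(+1)^2 = +1.
v=5: a=5^-2·(≡1), b=5^3·(≡3) mod 5; (1|5)=+1, (3|5)=-1; (−1)^{-2·3·2}·(+1)^3·(-1)^-2 = +1.
v=3: a=3^-5·(≡1), b=3^-2·(≡1) mod 3; (1|3)=+1, (1|3)=+1; (−1)^{-5·-2·1}·(+1)^-2·(+1)^-5 = +1.
Ram(-231, 7735) = {11, 17}; no ℚ_11-point on the conic.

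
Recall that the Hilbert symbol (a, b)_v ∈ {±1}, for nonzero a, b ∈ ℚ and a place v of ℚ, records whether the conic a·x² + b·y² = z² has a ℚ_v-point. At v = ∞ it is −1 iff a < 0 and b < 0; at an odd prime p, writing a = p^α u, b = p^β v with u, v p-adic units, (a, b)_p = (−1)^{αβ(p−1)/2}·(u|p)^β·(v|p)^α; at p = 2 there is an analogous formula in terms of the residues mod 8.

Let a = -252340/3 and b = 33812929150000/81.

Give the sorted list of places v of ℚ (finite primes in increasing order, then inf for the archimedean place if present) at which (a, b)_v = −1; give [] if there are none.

[5, 11, 31, 37]

Mod squares: a ≡ -189255, b ≡ 3518515. Check v ∈ {∞, 2, 3, 5, 7, 11, 13, 19, 31, 37}.
v=11: a=11^1·(≡2), b=11^1·(≡7) mod 11; (2|11)=-1, (7|11)=-1; (−1)^{1·1·5}·(-1)^1·(-1)^1 = -1.
v=37: a=37^1·(≡33), b=37^1·(≡14) mod 37; (33|37)=+1, (14|37)=-1; (−1)^{1·1·18}·(+1)^1·(-1)^1 = -1.
v=19: a=19^0·(≡6), b=19^1·(≡16) mod 19; (6|19)=+1, (16|19)=+1; (−1)^{0·1·9}·(+1)^1·(+1)^0 = +1.
v=7: a=7^0·(≡1), b=7^1·(≡6) mod 7; (1|7)=+1, (6|7)=-1; (−1)^{0·1·3}·(+1)^1·(-1)^0 = +1.
v=5: a=5^1·(≡4), b=5^5·(≡3) mod 5; (4|5)=+1, (3|5)=-1; (−1)^{1·5·2}·(+1)^5·(-1)^1 = -1.
v=3: a=3^-1·(≡2), b=3^-4·(≡1) mod 3; (2|3)=-1, (1|3)=+1; (−1)^{-1·-4·1}·(-1)^-4·(+1)^-1 = +1.
v=13: a=13^0·(≡1), b=13^1·(≡5) mod 13; (1|13)=+1, (5|13)=-1; (−1)^{0·1·6}·(+1)^1·(-1)^0 = +1.
v=2: v_2(a)=2, v_2(b)=4; units ≡ 1, 3 (mod 8); ε·ε+αω+βω = 0·1+2·1+4·0 ≡ 0  ⇒  (a,b)_2 = +1.
v=∞: -189255 < 0 and 3518515 > 0  ⇒  (a,b)_∞ = +1.
v=31: a=31^1·(≡25), b=31^2·(≡24) mod 31; (25|31)=+1, (24|31)=-1; (−1)^{1·2·15}·(+1)^2·(-1)^1 = -1.
(-189255, 3518515 / ℚ) ramifies at {5, 11, 31, 37}: a division algebra.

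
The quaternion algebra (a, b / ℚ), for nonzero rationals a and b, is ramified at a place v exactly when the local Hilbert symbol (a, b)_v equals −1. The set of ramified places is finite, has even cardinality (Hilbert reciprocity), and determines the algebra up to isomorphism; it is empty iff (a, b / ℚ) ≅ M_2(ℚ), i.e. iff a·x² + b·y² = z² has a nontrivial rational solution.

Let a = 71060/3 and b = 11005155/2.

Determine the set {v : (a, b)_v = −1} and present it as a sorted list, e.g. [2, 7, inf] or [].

[2, 3, 5, 31]

Mod squares: a ≡ 53295, b ≡ 49910. Check v ∈ {∞, 2, 3, 5, 7, 11, 17, 19, 23, 31}.
v=23: a=23^0·(≡12), b=23^1·(≡8) mod 23; (12|23)=+1, (8|23)=+1; (−1)^{0·1·11}·(+1)^1·(+1)^0 = +1.
v=7: a=7^0·(≡1), b=7^3·(≡2) mod 7; (1|7)=+1, (2|7)=+1; (−1)^{0·3·3}·(+1)^3·(+1)^0 = +1.
v=19: a=19^1·(≡18), b=19^0·(≡16) mod 19; (18|19)=-1, (16|19)=+1; (−1)^{1·0·9}·(-1)^0·(+1)^1 = +1.
v=11: a=11^1·(≡1), b=11^0·(≡9) mod 11; (1|11)=+1, (9|11)=+1; (−1)^{1·0·5}·(+1)^0·(+1)^1 = +1.
v=31: a=31^0·(≡13), b=31^1·(≡12) mod 31; (13|31)=-1, (12|31)=-1; (−1)^{0·1·15}·(-1)^1·(-1)^0 = -1.
v=17: a=17^1·(≡5), b=17^0·(≡9) mod 17; (5|17)=-1, (9|17)=+1; (−1)^{1·0·8}·(-1)^0·(+1)^1 = +1.
v=∞: 53295 > 0 and 49910 > 0  ⇒  (a,b)_∞ = +1.
v=2: v_2(a)=2, v_2(b)=-1; units ≡ 7, 3 (mod 8); ε·ε+αω+βω = 1·1+2·1+-1·0 ≡ 1  ⇒  (a,b)_2 = -1.
v=3: a=3^-1·(≡2), b=3^2·(≡2) mod 3; (2|3)=-1, (2|3)=-1; (−1)^{-1·2·1}·(-1)^2·(-1)^-1 = -1.
v=5: a=5^1·(≡4), b=5^1·(≡3) mod 5; (4|5)=+1, (3|5)=-1; (−1)^{1·1·2}·(+1)^1·(-1)^1 = -1.
|Ram(53295, 49910)| = 4, even; anisotropic at {2, 3, 5, 31}.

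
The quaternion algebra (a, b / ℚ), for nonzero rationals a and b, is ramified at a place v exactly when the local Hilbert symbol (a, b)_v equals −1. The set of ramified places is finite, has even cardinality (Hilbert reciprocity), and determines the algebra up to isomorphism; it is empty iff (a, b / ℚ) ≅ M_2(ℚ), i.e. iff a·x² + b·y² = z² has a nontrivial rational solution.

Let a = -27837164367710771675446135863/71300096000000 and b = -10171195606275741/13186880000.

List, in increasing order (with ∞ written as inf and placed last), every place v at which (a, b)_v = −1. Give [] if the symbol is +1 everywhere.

[2, 3, 29, inf]

Mod squares: a ≡ -4147, b ≡ -162282. Check v ∈ {∞, 2, 3, 5, 7, 11, 13, 17, 29, 31, 37, 43, 47}.
v=7: a=7^-4·(≡1), b=7^-2·(≡6) mod 7; (1|7)=+1, (6|7)=-1; (−1)^{-4·-2·3}·(+1)^-2·(-1)^-4 = +1.
v=11: a=11^1·(≡6), b=11^0·(≡5) mod 11; (6|11)=-1, (5|11)=+1; (−1)^{1·0·5}·(-1)^0·(+1)^1 = +1.
v=43: a=43^2·(≡16), b=43^1·(≡10) mod 43; (16|43)=+1, (10|43)=+1; (−1)^{2·1·21}·(+1)^1·(+1)^2 = +1.
v=5: a=5^-6·(≡3), b=5^-4·(≡3) mod 5; (3|5)=-1, (3|5)=-1; (−1)^{-6·-4·2}·(-1)^-4·(-1)^-6 = +1.
v=17: a=17^2·(≡1), b=17^1·(≡2) mod 17; (1|17)=+1, (2|17)=+1; (−1)^{2·1·8}·(+1)^1·(+1)^2 = +1.
v=47: a=47^4·(≡36), b=47^2·(≡3) mod 47; (36|47)=+1, (3|47)=+1; (−1)^{4·2·23}·(+1)^2·(+1)^4 = +1.
v=3: a=3^10·(≡2), b=3^11·(≡2) mod 3; (2|3)=-1, (2|3)=-1; (−1)^{10·11·1}·(-1)^11·(-1)^10 = -1.
v=∞: -4147 < 0 and -162282 < 0  ⇒  (a,b)_∞ = -1.
v=13: a=13^1·(≡6), b=13^0·(≡10) mod 13; (6|13)=-1, (10|13)=+1; (−1)^{1·0·6}·(-1)^0·(+1)^1 = +1.
v=31: a=31^4·(≡25), b=31^2·(≡12) mod 31; (25|31)=+1, (12|31)=-1; (−1)^{4·2·15}·(+1)^2·(-1)^4 = +1.
v=37: a=37^2·(≡1), b=37^1·(≡18) mod 37; (1|37)=+1, (18|37)=-1; (−1)^{2·1·18}·(+1)^1·(-1)^2 = +1.
v=29: a=29^-1·(≡3), b=29^-2·(≡19) mod 29; (3|29)=-1, (19|29)=-1; (−1)^{-1·-2·14}·(-1)^-2·(-1)^-1 = -1.
v=2: v_2(a)=-16, v_2(b)=-9; units ≡ 5, 3 (mod 8); ε·ε+αω+βω = 0·1+-16·1+-9·1 ≡ 1  ⇒  (a,b)_2 = -1.
Ram(-4147, -162282) = {2, 3, 29, ∞}; no ℚ_2-point on the conic.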